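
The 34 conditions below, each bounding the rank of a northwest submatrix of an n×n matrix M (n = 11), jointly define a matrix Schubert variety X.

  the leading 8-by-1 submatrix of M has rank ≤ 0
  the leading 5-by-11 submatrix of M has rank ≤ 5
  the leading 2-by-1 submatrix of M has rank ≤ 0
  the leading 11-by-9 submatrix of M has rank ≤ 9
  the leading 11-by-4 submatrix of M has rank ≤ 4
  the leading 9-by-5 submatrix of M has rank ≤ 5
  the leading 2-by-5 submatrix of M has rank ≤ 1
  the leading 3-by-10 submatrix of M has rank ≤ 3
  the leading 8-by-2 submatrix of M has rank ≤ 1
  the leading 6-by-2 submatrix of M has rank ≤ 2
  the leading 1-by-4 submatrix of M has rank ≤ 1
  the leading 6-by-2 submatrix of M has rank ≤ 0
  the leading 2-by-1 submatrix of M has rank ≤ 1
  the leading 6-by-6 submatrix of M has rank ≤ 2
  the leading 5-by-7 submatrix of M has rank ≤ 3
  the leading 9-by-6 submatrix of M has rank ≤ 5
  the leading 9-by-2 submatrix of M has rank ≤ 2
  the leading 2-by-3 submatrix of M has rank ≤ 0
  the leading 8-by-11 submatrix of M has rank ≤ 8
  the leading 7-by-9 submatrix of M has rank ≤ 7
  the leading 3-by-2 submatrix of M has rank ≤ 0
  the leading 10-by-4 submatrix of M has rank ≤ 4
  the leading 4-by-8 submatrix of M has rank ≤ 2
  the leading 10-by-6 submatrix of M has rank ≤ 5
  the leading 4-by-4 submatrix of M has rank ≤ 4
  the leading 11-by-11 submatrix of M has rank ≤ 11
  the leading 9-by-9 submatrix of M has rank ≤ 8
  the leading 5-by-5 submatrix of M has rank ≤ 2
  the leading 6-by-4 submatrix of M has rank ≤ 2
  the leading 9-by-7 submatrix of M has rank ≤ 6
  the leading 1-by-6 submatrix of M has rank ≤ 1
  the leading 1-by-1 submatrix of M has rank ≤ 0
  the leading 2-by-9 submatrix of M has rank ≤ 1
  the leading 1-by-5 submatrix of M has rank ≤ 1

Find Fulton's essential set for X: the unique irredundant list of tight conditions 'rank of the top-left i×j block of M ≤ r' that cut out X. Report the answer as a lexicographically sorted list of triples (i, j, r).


Recovering R(i,j) via the rank-extension bound from the 34 conditions:

  row 1: 0 | 0 | 0 | 1 | 1 | 1 | 1 | 1 | 1 | 1 | 1
  row 2: 0 | 0 | 0 | 1 | 1 | 1 | 1 | 1 | 1 | 2 | 2
  row 3: 0 | 0 | 1 | 2 | 2 | 2 | 2 | 2 | 2 | 3 | 3
  row 4: 0 | 0 | 1 | 2 | 2 | 2 | 2 | 2 | 3 | 4 | 4
  row 5: 0 | 0 | 1 | 2 | 2 | 2 | 3 | 3 | 4 | 5 | 5
  row 6: 0 | 0 | 1 | 2 | 2 | 2 | 3 | 4 | 5 | 6 | 6
  row 7: 0 | 1 | 2 | 3 | 3 | 3 | 4 | 5 | 6 | 7 | 7
  row 8: 0 | 1 | 2 | 3 | 4 | 4 | 5 | 6 | 7 | 8 | 8
  row 9: 1 | 2 | 3 | 4 | 5 | 5 | 6 | 7 | 8 | 9 | 9
  row 10: 1 | 2 | 3 | 4 | 5 | 5 | 6 | 7 | 8 | 9 | 10
  row 11: 1 | 2 | 3 | 4 | 5 | 6 | 7 | 8 | 9 | 10 | 11

so w = (4, 10, 3, 9, 7, 8, 2, 5, 1, 11, 6).

|D(w)|=30, |Ess(w)|=7:

[(2, 3, 0), (2, 9, 1), (4, 8, 2), (6, 2, 0), (6, 6, 2), (8, 1, 0), (10, 6, 5)]


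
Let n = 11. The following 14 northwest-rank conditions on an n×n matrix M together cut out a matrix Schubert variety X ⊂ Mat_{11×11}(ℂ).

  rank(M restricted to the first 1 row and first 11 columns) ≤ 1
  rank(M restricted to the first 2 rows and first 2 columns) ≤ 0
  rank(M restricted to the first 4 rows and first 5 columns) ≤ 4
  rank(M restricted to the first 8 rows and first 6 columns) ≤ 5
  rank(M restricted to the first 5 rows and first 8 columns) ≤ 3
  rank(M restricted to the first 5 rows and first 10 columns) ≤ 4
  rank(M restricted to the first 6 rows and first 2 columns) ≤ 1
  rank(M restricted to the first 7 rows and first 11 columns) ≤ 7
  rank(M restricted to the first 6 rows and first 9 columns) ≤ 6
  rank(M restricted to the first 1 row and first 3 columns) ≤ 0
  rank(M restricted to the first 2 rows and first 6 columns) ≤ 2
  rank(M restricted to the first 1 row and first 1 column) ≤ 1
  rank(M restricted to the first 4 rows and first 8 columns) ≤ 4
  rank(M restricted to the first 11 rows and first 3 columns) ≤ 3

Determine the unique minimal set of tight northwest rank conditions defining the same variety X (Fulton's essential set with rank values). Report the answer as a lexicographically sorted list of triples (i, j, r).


Computing R[i][j] = min implied NW-rank bound (n=11, 14 conditions):

  0 | 0 | 0 | 1 | 1 | 1 | 1 | 1 | 1 | 1 | 1
  0 | 0 | 1 | 2 | 2 | 2 | 2 | 2 | 2 | 2 | 2
  1 | 1 | 2 | 3 | 3 | 3 | 3 | 3 | 3 | 3 | 3
  1 | 1 | 2 | 3 | 3 | 3 | 3 | 3 | 4 | 4 | 4
  1 | 1 | 2 | 3 | 3 | 3 | 3 | 3 | 4 | 4 | 5
  1 | 1 | 2 | 3 | 4 | 4 | 4 | 4 | 5 | 5 | 6
  1 | 2 | 3 | 4 | 5 | 5 | 5 | 5 | 6 | 6 | 7
  1 | 2 | 3 | 4 | 5 | 5 | 6 | 6 | 7 | 7 | 8
  1 | 2 | 3 | 4 | 5 | 6 | 7 | 7 | 8 | 8 | 9
  1 | 2 | 3 | 4 | 5 | 6 | 7 | 8 | 9 | 9 | 10
  1 | 2 | 3 | 4 | 5 | 6 | 7 | 8 | 9 | 10 | 11

the unique w with this rank table is (4, 3, 1, 9, 11, 5, 2, 7, 6, 8, 10).

Rothe diagram D(w) (18 cells), 6 SE-corners (essential conditions):

[(1, 3, 0), (2, 2, 0), (5, 8, 3), (5, 10, 4), (6, 2, 1), (8, 6, 5)]


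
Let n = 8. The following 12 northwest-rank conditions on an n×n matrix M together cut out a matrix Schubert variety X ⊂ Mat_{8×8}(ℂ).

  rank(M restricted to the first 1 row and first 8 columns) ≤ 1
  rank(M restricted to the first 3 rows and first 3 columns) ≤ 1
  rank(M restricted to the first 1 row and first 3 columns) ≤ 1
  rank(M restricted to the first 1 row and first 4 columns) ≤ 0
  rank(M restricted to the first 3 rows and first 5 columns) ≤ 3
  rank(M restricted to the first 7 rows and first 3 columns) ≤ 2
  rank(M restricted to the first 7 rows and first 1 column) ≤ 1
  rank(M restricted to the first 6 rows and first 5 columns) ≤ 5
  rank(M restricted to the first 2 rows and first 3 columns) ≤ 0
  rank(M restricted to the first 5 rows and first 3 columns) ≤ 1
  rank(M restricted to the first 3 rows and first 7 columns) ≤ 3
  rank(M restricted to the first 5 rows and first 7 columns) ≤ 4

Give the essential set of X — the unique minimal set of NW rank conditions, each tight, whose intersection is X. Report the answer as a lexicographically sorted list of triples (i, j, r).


Reconstructing r_w from the 12 given conditions:

  R[1]: 0, 0, 0, 0, 1, 1, 1, 1
  R[2]: 0, 0, 0, 1, 2, 2, 2, 2
  R[3]: 1, 1, 1, 2, 3, 3, 3, 3
  R[4]: 1, 1, 1, 2, 3, 4, 4, 4
  R[5]: 1, 1, 1, 2, 3, 4, 4, 5
  R[6]: 1, 2, 2, 3, 4, 5, 5, 6
  R[7]: 1, 2, 2, 3, 4, 5, 6, 7
  R[8]: 1, 2, 3, 4, 5, 6, 7, 8

second differences of R give the permutation w = (5, 4, 1, 6, 8, 2, 7, 3).

Rothe diagram D(w) (13 cells), 5 SE-corners (essential conditions):

[(1, 4, 0), (2, 3, 0), (5, 3, 1), (5, 7, 4), (7, 3, 2)]


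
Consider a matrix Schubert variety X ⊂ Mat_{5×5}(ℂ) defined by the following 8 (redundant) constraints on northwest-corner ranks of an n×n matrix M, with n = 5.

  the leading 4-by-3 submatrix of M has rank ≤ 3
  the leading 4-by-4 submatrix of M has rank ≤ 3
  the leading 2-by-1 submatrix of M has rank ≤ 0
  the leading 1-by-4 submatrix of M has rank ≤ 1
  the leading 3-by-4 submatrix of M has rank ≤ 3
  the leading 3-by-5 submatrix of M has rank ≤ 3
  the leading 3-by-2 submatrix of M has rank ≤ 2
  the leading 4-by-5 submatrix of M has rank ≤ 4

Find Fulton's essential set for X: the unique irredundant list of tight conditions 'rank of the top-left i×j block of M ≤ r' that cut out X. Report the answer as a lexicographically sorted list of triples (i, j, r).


The tightest implied rank at each (i,j), from the 8 conditions:

  0 | 1 | 1 | 1 | 1
  0 | 1 | 2 | 2 | 2
  1 | 2 | 3 | 3 | 3
  1 | 2 | 3 | 3 | 4
  1 | 2 | 3 | 4 | 5

the unique w with this rank table is (2, 3, 1, 5, 4).

ℓ(w)=3; the 2 essential cells (i,j,r):

[(2, 1, 0), (4, 4, 3)]


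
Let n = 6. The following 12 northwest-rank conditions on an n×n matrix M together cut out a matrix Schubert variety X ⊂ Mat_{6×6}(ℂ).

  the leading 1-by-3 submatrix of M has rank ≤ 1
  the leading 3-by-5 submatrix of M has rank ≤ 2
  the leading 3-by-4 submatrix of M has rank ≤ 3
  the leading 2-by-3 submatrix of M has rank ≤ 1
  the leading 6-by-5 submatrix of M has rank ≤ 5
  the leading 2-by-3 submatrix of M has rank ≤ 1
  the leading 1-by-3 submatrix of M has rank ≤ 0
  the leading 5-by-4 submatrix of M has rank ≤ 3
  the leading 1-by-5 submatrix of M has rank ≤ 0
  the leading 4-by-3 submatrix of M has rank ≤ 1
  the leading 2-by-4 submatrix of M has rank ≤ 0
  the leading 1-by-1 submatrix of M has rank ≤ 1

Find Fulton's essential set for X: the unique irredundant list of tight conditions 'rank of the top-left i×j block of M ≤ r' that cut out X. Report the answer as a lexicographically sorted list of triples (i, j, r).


Reconstructing r_w from the 12 given conditions:

  0 | 0 | 0 | 0 | 0 | 1
  0 | 0 | 0 | 0 | 1 | 2
  1 | 1 | 1 | 1 | 2 | 3
  1 | 1 | 1 | 2 | 3 | 4
  1 | 2 | 2 | 3 | 4 | 5
  1 | 2 | 3 | 4 | 5 | 6

the unique w with this rank table is (6, 5, 1, 4, 2, 3).

ℓ(w)=11; the 3 essential cells (i,j,r):

[(1, 5, 0), (2, 4, 0), (4, 3, 1)]


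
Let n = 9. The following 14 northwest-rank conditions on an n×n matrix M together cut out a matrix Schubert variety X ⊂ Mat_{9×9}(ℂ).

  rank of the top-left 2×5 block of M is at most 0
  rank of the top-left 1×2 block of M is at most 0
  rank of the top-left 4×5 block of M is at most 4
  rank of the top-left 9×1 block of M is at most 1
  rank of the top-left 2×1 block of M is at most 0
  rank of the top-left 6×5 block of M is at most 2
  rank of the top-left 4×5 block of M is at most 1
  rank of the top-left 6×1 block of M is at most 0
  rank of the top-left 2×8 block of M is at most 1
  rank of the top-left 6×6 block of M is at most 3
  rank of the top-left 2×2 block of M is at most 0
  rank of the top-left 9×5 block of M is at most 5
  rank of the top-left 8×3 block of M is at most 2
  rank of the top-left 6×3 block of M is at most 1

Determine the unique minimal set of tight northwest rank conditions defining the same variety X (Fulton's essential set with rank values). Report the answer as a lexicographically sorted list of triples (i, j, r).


Propagating the 14 rank bounds to every northwest block:

  row 1: 0 0 0 0 0 1 1 1 1
  row 2: 0 0 0 0 0 1 1 1 2
  row 3: 0 1 1 1 1 2 2 2 3
  row 4: 0 1 1 1 1 2 3 3 4
  row 5: 0 1 1 2 2 3 4 4 5
  row 6: 0 1 1 2 2 3 4 5 6
  row 7: 1 2 2 3 3 4 5 6 7
  row 8: 1 2 2 3 4 5 6 7 8
  row 9: 1 2 3 4 5 6 7 8 9

second differences of R give the permutation w = (6, 9, 2, 7, 4, 8, 1, 5, 3).

D(w) has 23 cells with 7 SE-corners; essential set:

[(2, 5, 0), (2, 8, 1), (4, 5, 1), (6, 1, 0), (6, 3, 1), (6, 5, 2), (8, 3, 2)]


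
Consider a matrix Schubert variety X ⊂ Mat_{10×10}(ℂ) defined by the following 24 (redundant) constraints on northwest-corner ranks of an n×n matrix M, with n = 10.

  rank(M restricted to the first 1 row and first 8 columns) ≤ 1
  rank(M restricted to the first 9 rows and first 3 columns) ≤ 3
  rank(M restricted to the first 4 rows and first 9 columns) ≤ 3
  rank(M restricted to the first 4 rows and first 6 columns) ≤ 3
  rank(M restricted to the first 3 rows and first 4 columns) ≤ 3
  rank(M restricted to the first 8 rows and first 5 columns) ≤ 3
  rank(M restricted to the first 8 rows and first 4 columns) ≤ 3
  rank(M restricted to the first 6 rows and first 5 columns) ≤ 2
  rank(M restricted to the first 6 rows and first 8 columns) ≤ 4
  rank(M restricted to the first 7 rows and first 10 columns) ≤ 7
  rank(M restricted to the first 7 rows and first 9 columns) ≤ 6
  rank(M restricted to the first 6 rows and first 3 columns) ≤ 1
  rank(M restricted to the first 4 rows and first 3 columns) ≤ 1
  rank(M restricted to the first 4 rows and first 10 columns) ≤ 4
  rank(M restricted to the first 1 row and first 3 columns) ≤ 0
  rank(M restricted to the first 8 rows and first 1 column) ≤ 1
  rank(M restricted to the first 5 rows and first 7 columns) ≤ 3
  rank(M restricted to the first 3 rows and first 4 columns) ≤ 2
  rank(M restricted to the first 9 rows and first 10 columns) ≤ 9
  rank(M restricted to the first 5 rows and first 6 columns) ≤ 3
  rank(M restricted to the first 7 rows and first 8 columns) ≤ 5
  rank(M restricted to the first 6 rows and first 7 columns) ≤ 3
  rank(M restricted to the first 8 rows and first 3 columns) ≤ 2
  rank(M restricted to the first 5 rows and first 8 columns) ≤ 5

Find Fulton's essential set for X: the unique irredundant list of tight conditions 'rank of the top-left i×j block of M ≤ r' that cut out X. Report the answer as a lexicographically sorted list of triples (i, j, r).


Rank table r_w(10×10) implied by the 24 constraints:

  row 1: 0, 0, 0, 1, 1, 1, 1, 1, 1, 1
  row 2: 1, 1, 1, 2, 2, 2, 2, 2, 2, 2
  row 3: 1, 1, 1, 2, 2, 3, 3, 3, 3, 3
  row 4: 1, 1, 1, 2, 2, 3, 3, 3, 3, 4
  row 5: 1, 1, 1, 2, 2, 3, 3, 4, 4, 5
  row 6: 1, 1, 1, 2, 2, 3, 3, 4, 5, 6
  row 7: 1, 2, 2, 3, 3, 4, 4, 5, 6, 7
  row 8: 1, 2, 2, 3, 3, 4, 5, 6, 7, 8
  row 9: 1, 2, 3, 4, 4, 5, 6, 7, 8, 9
  row 10: 1, 2, 3, 4, 5, 6, 7, 8, 9, 10

second differences of R give the permutation w = (4, 1, 6, 10, 8, 9, 2, 7, 3, 5).

|D(w)|=22, |Ess(w)|=7:

[(1, 3, 0), (4, 9, 3), (6, 3, 1), (6, 5, 2), (6, 7, 3), (8, 3, 2), (8, 5, 3)]


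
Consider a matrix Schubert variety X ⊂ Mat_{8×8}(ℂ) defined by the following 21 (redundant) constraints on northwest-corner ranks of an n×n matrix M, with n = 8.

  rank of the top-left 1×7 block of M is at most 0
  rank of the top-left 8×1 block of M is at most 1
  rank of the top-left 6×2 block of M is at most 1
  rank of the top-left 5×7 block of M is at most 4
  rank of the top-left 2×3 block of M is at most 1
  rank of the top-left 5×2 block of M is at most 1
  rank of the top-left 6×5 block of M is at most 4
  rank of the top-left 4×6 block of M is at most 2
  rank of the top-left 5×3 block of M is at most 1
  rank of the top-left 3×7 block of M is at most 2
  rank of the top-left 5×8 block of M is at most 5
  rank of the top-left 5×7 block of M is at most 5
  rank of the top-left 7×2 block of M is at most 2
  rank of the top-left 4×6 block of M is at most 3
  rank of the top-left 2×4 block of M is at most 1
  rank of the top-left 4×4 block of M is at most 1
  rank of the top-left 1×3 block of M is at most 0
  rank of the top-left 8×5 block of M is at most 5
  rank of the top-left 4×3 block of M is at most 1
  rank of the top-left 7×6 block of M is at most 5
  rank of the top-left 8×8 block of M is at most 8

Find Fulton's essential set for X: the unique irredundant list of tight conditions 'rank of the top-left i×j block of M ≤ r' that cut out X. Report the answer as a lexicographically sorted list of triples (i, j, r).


Computing R[i][j] = min implied NW-rank bound (n=8, 21 conditions):

  R[1]: 0  0  0  0  0  0  0  1
  R[2]: 1  1  1  1  1  1  1  2
  R[3]: 1  1  1  1  2  2  2  3
  R[4]: 1  1  1  1  2  2  3  4
  R[5]: 1  1  1  2  3  3  4  5
  R[6]: 1  1  2  3  4  4  5  6
  R[7]: 1  2  3  4  5  5  6  7
  R[8]: 1  2  3  4  5  6  7  8

so w = (8, 1, 5, 7, 4, 3, 2, 6).

D(w) has 17 cells with 5 SE-corners; essential set:

[(1, 7, 0), (4, 4, 1), (4, 6, 2), (5, 3, 1), (6, 2, 1)]


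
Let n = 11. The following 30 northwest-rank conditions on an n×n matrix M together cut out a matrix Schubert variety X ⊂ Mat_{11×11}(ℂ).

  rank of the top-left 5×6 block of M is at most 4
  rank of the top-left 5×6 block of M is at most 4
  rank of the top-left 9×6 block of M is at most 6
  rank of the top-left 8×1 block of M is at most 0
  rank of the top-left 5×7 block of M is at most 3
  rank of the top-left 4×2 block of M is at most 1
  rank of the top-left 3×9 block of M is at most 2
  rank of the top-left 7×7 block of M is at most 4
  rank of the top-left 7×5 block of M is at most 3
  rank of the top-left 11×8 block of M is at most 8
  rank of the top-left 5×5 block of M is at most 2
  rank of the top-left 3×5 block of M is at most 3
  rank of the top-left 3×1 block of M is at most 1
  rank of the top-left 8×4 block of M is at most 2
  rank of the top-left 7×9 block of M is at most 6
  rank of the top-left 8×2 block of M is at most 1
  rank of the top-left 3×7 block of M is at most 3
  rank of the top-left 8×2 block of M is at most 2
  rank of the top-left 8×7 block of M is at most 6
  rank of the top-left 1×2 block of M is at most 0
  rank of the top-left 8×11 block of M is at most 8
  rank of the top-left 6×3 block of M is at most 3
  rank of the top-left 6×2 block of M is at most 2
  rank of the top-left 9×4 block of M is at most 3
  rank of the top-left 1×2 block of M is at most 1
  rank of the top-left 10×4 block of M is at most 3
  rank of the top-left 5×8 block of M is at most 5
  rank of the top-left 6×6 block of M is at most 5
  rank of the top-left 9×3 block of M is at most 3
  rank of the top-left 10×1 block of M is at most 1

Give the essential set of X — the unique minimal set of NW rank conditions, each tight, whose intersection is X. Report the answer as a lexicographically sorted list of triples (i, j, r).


Propagating the 30 rank bounds to every northwest block:

  R[1]: 0, 0, 1, 1, 1, 1, 1, 1, 1, 1, 1
  R[2]: 0, 1, 2, 2, 2, 2, 2, 2, 2, 2, 2
  R[3]: 0, 1, 2, 2, 2, 2, 2, 2, 2, 3, 3
  R[4]: 0, 1, 2, 2, 2, 3, 3, 3, 3, 4, 4
  R[5]: 0, 1, 2, 2, 2, 3, 3, 4, 4, 5, 5
  R[6]: 0, 1, 2, 2, 3, 4, 4, 5, 5, 6, 6
  R[7]: 0, 1, 2, 2, 3, 4, 4, 5, 6, 7, 7
  R[8]: 0, 1, 2, 2, 3, 4, 5, 6, 7, 8, 8
  R[9]: 1, 2, 3, 3, 4, 5, 6, 7, 8, 9, 9
  R[10]: 1, 2, 3, 3, 4, 5, 6, 7, 8, 9, 10
  R[11]: 1, 2, 3, 4, 5, 6, 7, 8, 9, 10, 11

second differences of R give the permutation w = (3, 2, 10, 6, 8, 5, 9, 7, 1, 11, 4).

D(w) has 25 cells with 8 SE-corners; essential set:

[(1, 2, 0), (3, 9, 2), (5, 5, 2), (5, 7, 3), (7, 7, 4), (8, 1, 0), (8, 4, 2), (10, 4, 3)]


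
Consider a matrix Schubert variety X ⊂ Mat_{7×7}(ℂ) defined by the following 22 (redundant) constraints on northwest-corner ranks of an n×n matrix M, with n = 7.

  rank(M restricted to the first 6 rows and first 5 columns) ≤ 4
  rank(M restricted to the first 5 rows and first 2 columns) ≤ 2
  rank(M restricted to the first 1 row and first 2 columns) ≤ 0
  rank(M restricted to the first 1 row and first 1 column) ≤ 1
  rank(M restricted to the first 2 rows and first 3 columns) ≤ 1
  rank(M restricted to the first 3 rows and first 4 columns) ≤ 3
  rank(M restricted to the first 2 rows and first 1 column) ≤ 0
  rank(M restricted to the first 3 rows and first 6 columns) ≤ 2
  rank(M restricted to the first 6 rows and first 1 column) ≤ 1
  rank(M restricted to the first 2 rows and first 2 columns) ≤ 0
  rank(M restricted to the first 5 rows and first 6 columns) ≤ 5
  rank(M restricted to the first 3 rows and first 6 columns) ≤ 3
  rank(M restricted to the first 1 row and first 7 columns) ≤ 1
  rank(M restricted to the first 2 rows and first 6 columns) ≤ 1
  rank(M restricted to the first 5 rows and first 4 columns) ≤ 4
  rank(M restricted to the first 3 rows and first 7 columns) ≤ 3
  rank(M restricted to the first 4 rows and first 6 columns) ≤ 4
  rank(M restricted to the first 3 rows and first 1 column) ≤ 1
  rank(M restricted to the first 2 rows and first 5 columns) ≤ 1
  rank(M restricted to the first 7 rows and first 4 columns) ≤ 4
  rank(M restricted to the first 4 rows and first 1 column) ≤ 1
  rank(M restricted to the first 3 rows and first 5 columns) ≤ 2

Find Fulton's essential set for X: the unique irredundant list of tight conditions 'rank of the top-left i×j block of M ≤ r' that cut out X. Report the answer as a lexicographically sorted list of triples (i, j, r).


Computing R[i][j] = min implied NW-rank bound (n=7, 22 conditions):

  i=1: 0, 0, 1, 1, 1, 1, 1
  i=2: 0, 0, 1, 1, 1, 1, 2
  i=3: 1, 1, 2, 2, 2, 2, 3
  i=4: 1, 2, 3, 3, 3, 3, 4
  i=5: 1, 2, 3, 4, 4, 4, 5
  i=6: 1, 2, 3, 4, 4, 5, 6
  i=7: 1, 2, 3, 4, 5, 6, 7

reading off 1-entries of Δ²R: w = (3, 7, 1, 2, 4, 6, 5).

Rothe diagram D(w) (8 cells), 3 SE-corners (essential conditions):

[(2, 2, 0), (2, 6, 1), (6, 5, 4)]


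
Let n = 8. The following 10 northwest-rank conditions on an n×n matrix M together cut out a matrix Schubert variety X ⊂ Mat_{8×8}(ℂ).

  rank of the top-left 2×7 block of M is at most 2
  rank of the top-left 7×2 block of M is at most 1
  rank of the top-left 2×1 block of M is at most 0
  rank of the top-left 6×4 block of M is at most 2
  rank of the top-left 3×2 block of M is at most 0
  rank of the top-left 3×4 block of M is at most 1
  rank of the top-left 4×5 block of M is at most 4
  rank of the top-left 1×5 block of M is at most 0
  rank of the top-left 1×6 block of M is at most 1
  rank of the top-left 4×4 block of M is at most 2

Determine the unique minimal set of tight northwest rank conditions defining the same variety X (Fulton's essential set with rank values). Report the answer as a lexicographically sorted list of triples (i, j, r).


Computing R[i][j] = min implied NW-rank bound (n=8, 10 conditions):

  row 1: 0  0  0  0  0  1  1  1
  row 2: 0  0  1  1  1  2  2  2
  row 3: 0  0  1  1  2  3  3  3
  row 4: 1  1  2  2  3  4  4  4
  row 5: 1  1  2  2  3  4  5  5
  row 6: 1  1  2  2  3  4  5  6
  row 7: 1  1  2  3  4  5  6  7
  row 8: 1  2  3  4  5  6  7  8

giving w = (6, 3, 5, 1, 7, 8, 4, 2) via Δ²R.

Fulton essential set (5 of the 15 Rothe cells):

[(1, 5, 0), (3, 2, 0), (3, 4, 1), (6, 4, 2), (7, 2, 1)]


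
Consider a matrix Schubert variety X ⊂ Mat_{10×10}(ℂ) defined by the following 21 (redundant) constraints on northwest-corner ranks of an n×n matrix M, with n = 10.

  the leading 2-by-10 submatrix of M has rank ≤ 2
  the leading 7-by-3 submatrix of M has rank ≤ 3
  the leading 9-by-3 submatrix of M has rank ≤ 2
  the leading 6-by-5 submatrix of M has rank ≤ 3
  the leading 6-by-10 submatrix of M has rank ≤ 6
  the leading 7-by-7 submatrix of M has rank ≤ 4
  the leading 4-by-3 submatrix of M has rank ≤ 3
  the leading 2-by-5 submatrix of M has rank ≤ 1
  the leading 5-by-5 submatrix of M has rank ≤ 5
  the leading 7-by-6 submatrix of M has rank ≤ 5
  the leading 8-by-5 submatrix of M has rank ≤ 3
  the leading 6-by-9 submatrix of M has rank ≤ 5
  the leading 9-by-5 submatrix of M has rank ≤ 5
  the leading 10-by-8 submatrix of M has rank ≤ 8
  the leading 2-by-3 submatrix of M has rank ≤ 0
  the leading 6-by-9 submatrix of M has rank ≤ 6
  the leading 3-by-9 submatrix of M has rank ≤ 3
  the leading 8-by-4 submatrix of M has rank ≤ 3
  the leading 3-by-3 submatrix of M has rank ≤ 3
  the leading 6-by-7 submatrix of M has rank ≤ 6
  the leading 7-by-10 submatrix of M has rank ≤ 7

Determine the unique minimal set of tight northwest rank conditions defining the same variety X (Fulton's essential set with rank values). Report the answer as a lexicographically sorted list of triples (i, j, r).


Rank table r_w(10×10) implied by the 21 constraints:

  i=1: 0 0 0 1 1 1 1 1 1 1
  i=2: 0 0 0 1 1 2 2 2 2 2
  i=3: 1 1 1 2 2 3 3 3 3 3
  i=4: 1 2 2 3 3 4 4 4 4 4
  i=5: 1 2 2 3 3 4 4 5 5 5
  i=6: 1 2 2 3 3 4 4 5 5 6
  i=7: 1 2 2 3 3 4 4 5 6 7
  i=8: 1 2 2 3 3 4 5 6 7 8
  i=9: 1 2 2 3 4 5 6 7 8 9
  i=10: 1 2 3 4 5 6 7 8 9 10

second differences of R give the permutation w = (4, 6, 1, 2, 8, 10, 9, 7, 5, 3).

D(w) has 20 cells with 6 SE-corners; essential set:

[(2, 3, 0), (2, 5, 1), (6, 9, 5), (7, 7, 4), (8, 5, 3), (9, 3, 2)]


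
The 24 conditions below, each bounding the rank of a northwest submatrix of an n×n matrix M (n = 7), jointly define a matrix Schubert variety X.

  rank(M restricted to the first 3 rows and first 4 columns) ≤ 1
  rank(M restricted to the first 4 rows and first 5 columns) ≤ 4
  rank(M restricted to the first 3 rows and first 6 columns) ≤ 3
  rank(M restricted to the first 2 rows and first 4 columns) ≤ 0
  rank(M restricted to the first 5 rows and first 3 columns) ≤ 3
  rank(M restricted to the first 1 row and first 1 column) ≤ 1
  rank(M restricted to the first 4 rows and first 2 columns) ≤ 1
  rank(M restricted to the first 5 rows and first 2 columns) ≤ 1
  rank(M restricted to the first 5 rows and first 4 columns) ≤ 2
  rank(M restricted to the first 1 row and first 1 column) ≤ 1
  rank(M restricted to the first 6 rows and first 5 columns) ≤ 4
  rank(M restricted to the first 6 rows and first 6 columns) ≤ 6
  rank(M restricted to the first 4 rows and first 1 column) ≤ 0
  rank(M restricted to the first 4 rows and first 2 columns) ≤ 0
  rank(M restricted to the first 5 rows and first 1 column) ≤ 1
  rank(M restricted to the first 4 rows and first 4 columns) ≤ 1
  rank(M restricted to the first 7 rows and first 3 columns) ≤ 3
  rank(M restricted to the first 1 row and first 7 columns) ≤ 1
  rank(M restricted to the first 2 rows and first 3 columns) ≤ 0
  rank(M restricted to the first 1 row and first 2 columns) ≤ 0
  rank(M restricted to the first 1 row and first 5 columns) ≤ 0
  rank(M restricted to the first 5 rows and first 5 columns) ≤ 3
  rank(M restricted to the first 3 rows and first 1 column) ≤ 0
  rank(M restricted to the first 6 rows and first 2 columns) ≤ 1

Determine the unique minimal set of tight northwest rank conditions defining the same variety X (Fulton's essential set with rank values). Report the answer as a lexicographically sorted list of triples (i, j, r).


Reconstructing r_w from the 24 given conditions:

  R[1]: 0  0  0  0  0  1  1
  R[2]: 0  0  0  0  1  2  2
  R[3]: 0  0  1  1  2  3  3
  R[4]: 0  0  1  1  2  3  4
  R[5]: 1  1  2  2  3  4  5
  R[6]: 1  1  2  3  4  5  6
  R[7]: 1  2  3  4  5  6  7

giving w = (6, 5, 3, 7, 1, 4, 2) via Δ²R.

Rothe diagram D(w) (15 cells), 5 SE-corners (essential conditions):

[(1, 5, 0), (2, 4, 0), (4, 2, 0), (4, 4, 1), (6, 2, 1)]


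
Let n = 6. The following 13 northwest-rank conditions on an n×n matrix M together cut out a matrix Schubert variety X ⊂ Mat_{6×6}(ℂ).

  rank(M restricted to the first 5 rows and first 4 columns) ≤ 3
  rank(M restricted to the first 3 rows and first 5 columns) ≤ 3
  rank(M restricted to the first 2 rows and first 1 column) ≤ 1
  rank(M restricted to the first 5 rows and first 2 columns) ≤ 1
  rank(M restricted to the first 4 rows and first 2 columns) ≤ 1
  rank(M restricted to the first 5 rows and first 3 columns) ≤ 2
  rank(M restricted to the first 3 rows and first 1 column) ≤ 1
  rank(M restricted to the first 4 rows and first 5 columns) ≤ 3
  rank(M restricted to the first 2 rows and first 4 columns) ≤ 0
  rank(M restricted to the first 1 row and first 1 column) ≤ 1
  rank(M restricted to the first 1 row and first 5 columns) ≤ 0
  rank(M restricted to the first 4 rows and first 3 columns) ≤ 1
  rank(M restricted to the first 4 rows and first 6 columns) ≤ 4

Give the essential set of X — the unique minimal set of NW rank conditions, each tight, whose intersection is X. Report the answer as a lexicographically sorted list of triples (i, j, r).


Propagating the 13 rank bounds to every northwest block:

  R[1]: 0, 0, 0, 0, 0, 1
  R[2]: 0, 0, 0, 0, 1, 2
  R[3]: 1, 1, 1, 1, 2, 3
  R[4]: 1, 1, 1, 2, 3, 4
  R[5]: 1, 1, 2, 3, 4, 5
  R[6]: 1, 2, 3, 4, 5, 6

second differences of R give the permutation w = (6, 5, 1, 4, 3, 2).

D(w) has 12 cells with 4 SE-corners; essential set:

[(1, 5, 0), (2, 4, 0), (4, 3, 1), (5, 2, 1)]


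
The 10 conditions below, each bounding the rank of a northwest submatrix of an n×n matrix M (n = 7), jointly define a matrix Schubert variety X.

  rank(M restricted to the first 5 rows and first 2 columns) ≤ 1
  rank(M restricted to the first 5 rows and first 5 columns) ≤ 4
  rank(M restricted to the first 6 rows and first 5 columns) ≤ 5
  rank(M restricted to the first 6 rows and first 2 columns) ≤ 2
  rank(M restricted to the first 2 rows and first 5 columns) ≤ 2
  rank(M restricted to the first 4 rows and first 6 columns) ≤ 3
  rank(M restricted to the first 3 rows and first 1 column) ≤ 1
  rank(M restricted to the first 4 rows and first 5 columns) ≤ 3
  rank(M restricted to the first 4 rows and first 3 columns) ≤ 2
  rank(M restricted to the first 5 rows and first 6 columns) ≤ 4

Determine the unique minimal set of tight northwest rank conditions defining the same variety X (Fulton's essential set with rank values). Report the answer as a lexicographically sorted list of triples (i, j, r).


Reconstructing r_w from the 10 given conditions:

  row 1: 1, 1, 1, 1, 1, 1, 1
  row 2: 1, 1, 2, 2, 2, 2, 2
  row 3: 1, 1, 2, 3, 3, 3, 3
  row 4: 1, 1, 2, 3, 3, 3, 4
  row 5: 1, 1, 2, 3, 4, 4, 5
  row 6: 1, 2, 3, 4, 5, 5, 6
  row 7: 1, 2, 3, 4, 5, 6, 7

giving w = (1, 3, 4, 7, 5, 2, 6) via Δ²R.

2 SE-corners of the 6-cell Rothe diagram give Ess(w):

[(4, 6, 3), (5, 2, 1)]


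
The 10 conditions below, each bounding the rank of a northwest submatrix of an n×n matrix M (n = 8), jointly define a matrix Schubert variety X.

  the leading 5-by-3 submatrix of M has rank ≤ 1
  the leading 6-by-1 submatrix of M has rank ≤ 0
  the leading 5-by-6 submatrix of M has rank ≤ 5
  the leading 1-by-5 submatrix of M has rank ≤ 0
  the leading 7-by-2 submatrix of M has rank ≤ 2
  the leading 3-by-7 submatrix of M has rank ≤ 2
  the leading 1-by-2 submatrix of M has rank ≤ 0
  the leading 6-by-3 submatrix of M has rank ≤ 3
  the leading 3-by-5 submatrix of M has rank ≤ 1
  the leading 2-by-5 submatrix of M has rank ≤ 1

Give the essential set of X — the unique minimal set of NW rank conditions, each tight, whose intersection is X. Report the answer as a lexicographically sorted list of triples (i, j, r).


The tightest implied rank at each (i,j), from the 10 conditions:

  R[1]: 0 0 0 0 0 1 1 1
  R[2]: 0 1 1 1 1 2 2 2
  R[3]: 0 1 1 1 1 2 2 3
  R[4]: 0 1 1 2 2 3 3 4
  R[5]: 0 1 1 2 3 4 4 5
  R[6]: 0 1 2 3 4 5 5 6
  R[7]: 1 2 3 4 5 6 6 7
  R[8]: 1 2 3 4 5 6 7 8

the unique w with this rank table is (6, 2, 8, 4, 5, 3, 1, 7).

Rothe diagram D(w) (16 cells), 5 SE-corners (essential conditions):

[(1, 5, 0), (3, 5, 1), (3, 7, 2), (5, 3, 1), (6, 1, 0)]


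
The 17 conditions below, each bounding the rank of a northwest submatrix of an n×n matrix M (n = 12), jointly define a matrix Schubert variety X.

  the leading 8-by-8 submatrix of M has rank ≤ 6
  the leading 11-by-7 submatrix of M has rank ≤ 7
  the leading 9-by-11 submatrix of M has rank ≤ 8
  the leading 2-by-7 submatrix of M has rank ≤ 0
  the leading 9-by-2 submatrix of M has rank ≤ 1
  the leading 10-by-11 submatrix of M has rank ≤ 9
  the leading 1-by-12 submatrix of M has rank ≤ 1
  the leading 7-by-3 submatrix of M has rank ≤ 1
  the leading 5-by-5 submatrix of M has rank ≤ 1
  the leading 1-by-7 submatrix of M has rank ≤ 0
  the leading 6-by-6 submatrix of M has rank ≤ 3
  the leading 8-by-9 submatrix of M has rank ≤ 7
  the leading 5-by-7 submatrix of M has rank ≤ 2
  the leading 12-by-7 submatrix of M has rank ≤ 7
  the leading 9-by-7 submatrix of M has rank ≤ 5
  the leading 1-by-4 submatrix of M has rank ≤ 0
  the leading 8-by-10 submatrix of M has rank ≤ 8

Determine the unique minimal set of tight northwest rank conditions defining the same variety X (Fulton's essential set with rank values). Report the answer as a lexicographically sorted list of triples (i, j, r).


Recovering R(i,j) via the rank-extension bound from the 17 conditions:

  0 | 0 | 0 | 0 | 0 | 0 | 0 | 1 | 1 | 1 | 1 | 1
  0 | 0 | 0 | 0 | 0 | 0 | 0 | 1 | 2 | 2 | 2 | 2
  1 | 1 | 1 | 1 | 1 | 1 | 1 | 2 | 3 | 3 | 3 | 3
  1 | 1 | 1 | 1 | 1 | 2 | 2 | 3 | 4 | 4 | 4 | 4
  1 | 1 | 1 | 1 | 1 | 2 | 2 | 3 | 4 | 5 | 5 | 5
  1 | 1 | 1 | 2 | 2 | 3 | 3 | 4 | 5 | 6 | 6 | 6
  1 | 1 | 1 | 2 | 3 | 4 | 4 | 5 | 6 | 7 | 7 | 7
  1 | 1 | 2 | 3 | 4 | 5 | 5 | 6 | 7 | 8 | 8 | 8
  1 | 1 | 2 | 3 | 4 | 5 | 5 | 6 | 7 | 8 | 8 | 9
  1 | 2 | 3 | 4 | 5 | 6 | 6 | 7 | 8 | 9 | 9 | 10
  1 | 2 | 3 | 4 | 5 | 6 | 7 | 8 | 9 | 10 | 10 | 11
  1 | 2 | 3 | 4 | 5 | 6 | 7 | 8 | 9 | 10 | 11 | 12

the unique w with this rank table is (8, 9, 1, 6, 10, 4, 5, 3, 12, 2, 7, 11).

Fulton essential set (7 of the 31 Rothe cells):

[(2, 7, 0), (5, 5, 1), (5, 7, 2), (7, 3, 1), (9, 2, 1), (9, 7, 5), (9, 11, 8)]


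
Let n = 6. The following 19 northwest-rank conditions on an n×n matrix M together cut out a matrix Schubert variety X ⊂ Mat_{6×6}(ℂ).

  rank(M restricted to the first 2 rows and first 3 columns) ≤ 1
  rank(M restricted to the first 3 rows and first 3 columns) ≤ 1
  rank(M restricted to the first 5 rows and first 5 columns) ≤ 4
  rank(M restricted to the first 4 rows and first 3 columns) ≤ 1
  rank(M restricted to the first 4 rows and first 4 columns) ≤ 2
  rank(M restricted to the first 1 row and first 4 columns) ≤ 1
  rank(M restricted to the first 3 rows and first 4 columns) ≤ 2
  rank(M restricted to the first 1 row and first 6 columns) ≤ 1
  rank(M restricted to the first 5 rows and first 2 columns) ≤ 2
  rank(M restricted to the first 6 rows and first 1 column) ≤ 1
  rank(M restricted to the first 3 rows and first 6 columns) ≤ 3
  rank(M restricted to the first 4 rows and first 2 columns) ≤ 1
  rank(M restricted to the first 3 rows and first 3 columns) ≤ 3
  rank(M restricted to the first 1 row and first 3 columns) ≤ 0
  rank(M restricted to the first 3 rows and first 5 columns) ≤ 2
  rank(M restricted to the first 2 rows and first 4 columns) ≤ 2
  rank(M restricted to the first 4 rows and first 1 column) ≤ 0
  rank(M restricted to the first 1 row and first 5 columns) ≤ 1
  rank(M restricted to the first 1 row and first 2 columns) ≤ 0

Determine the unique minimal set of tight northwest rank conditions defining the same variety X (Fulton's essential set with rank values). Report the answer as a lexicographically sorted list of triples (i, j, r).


Computing R[i][j] = min implied NW-rank bound (n=6, 19 conditions):

  0 | 0 | 0 | 1 | 1 | 1
  0 | 1 | 1 | 2 | 2 | 2
  0 | 1 | 1 | 2 | 2 | 3
  0 | 1 | 1 | 2 | 3 | 4
  1 | 2 | 2 | 3 | 4 | 5
  1 | 2 | 3 | 4 | 5 | 6

reading off 1-entries of Δ²R: w = (4, 2, 6, 5, 1, 3).

ℓ(w)=9; the 4 essential cells (i,j,r):

[(1, 3, 0), (3, 5, 2), (4, 1, 0), (4, 3, 1)]


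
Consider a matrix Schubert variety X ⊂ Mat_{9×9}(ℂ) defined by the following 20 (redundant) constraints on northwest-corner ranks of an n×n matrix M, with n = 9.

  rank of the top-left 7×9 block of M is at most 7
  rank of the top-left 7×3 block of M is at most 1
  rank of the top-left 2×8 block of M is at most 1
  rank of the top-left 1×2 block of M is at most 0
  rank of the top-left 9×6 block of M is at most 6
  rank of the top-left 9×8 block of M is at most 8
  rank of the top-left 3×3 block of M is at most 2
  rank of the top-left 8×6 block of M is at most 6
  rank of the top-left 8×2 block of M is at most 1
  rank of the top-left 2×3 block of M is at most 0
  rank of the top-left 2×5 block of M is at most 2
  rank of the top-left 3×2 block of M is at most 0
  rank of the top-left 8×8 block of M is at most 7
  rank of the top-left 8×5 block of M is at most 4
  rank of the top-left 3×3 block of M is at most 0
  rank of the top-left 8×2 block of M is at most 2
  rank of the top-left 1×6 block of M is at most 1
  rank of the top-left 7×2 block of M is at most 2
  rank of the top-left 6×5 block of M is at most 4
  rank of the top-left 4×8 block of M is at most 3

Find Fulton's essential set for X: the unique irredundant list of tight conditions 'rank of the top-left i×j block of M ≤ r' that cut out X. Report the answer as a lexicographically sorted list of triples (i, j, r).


Recovering R(i,j) via the rank-extension bound from the 20 conditions:

  0 | 0 | 0 | 1 | 1 | 1 | 1 | 1 | 1
  0 | 0 | 0 | 1 | 1 | 1 | 1 | 1 | 2
  0 | 0 | 0 | 1 | 2 | 2 | 2 | 2 | 3
  1 | 1 | 1 | 2 | 3 | 3 | 3 | 3 | 4
  1 | 1 | 1 | 2 | 3 | 4 | 4 | 4 | 5
  1 | 1 | 1 | 2 | 3 | 4 | 5 | 5 | 6
  1 | 1 | 1 | 2 | 3 | 4 | 5 | 6 | 7
  1 | 1 | 2 | 3 | 4 | 5 | 6 | 7 | 8
  1 | 2 | 3 | 4 | 5 | 6 | 7 | 8 | 9

the unique w with this rank table is (4, 9, 5, 1, 6, 7, 8, 3, 2).

Fulton essential set (4 of the 20 Rothe cells):

[(2, 8, 1), (3, 3, 0), (7, 3, 1), (8, 2, 1)]


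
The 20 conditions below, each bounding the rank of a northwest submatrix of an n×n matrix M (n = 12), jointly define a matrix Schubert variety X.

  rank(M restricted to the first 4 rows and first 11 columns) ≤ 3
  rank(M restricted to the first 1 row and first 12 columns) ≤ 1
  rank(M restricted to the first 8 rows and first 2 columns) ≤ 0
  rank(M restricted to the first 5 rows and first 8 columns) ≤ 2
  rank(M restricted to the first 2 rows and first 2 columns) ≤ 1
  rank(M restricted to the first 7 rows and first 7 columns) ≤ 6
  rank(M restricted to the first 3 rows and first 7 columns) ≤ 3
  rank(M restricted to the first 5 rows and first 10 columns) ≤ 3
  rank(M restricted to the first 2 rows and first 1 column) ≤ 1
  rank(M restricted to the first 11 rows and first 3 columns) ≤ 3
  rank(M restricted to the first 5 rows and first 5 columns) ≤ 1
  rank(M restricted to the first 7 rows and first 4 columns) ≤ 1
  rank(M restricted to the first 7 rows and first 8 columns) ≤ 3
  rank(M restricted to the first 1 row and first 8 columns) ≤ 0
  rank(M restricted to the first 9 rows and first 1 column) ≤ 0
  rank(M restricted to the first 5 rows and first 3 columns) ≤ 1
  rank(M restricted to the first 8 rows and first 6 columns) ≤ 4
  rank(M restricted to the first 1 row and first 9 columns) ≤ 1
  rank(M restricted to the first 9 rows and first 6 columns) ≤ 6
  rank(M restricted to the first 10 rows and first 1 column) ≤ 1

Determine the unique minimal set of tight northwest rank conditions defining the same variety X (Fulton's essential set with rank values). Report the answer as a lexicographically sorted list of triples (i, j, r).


Reconstructing r_w from the 20 given conditions:

  R[1]: 0, 0, 0, 0, 0, 0, 0, 0, 1, 1, 1, 1
  R[2]: 0, 0, 1, 1, 1, 1, 1, 1, 2, 2, 2, 2
  R[3]: 0, 0, 1, 1, 1, 2, 2, 2, 3, 3, 3, 3
  R[4]: 0, 0, 1, 1, 1, 2, 2, 2, 3, 3, 3, 4
  R[5]: 0, 0, 1, 1, 1, 2, 2, 2, 3, 3, 4, 5
  R[6]: 0, 0, 1, 1, 2, 3, 3, 3, 4, 4, 5, 6
  R[7]: 0, 0, 1, 1, 2, 3, 3, 3, 4, 5, 6, 7
  R[8]: 0, 0, 1, 2, 3, 4, 4, 4, 5, 6, 7, 8
  R[9]: 0, 1, 2, 3, 4, 5, 5, 5, 6, 7, 8, 9
  R[10]: 1, 2, 3, 4, 5, 6, 6, 6, 7, 8, 9, 10
  R[11]: 1, 2, 3, 4, 5, 6, 7, 7, 8, 9, 10, 11
  R[12]: 1, 2, 3, 4, 5, 6, 7, 8, 9, 10, 11, 12

so w = (9, 3, 6, 12, 11, 5, 10, 4, 2, 1, 7, 8).

Fulton essential set (9 of the 40 Rothe cells):

[(1, 8, 0), (4, 11, 3), (5, 5, 1), (5, 8, 2), (5, 10, 3), (7, 4, 1), (7, 8, 3), (8, 2, 0), (9, 1, 0)]


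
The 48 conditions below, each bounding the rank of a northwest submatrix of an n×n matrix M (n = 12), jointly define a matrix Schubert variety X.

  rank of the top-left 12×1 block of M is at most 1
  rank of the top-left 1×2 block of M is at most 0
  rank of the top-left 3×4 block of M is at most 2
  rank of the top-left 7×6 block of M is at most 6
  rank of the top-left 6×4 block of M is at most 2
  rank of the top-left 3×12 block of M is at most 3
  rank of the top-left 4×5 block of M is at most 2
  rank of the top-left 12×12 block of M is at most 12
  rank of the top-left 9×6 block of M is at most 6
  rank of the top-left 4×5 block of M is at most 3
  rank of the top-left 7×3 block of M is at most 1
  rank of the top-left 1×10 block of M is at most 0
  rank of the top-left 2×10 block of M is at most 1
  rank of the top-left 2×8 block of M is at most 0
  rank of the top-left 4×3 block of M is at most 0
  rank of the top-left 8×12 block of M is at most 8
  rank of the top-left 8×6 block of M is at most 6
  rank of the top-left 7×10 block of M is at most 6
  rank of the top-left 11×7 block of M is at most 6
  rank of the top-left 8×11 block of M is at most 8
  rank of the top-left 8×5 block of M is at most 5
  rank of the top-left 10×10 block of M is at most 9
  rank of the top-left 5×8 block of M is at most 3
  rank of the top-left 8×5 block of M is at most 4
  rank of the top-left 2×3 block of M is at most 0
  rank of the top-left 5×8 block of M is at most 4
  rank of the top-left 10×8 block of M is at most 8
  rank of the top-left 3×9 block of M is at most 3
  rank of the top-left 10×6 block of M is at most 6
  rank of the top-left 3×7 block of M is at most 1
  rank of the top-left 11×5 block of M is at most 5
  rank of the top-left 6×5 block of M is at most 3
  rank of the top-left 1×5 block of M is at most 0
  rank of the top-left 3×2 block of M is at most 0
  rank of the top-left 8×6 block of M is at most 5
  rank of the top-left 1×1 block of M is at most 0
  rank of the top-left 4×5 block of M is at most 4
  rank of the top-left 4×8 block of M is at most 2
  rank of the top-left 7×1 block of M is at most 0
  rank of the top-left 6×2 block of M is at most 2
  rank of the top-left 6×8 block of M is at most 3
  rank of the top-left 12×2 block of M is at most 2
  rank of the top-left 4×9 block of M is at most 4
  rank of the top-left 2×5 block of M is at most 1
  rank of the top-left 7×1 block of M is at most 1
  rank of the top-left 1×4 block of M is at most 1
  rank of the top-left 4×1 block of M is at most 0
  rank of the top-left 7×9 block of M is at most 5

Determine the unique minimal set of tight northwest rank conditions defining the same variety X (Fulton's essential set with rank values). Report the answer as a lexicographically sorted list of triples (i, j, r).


The tightest implied rank at each (i,j), from the 48 conditions:

  R[1]: 0, 0, 0, 0, 0, 0, 0, 0, 0, 0, 1, 1
  R[2]: 0, 0, 0, 0, 0, 0, 0, 0, 1, 1, 2, 2
  R[3]: 0, 0, 0, 1, 1, 1, 1, 1, 2, 2, 3, 3
  R[4]: 0, 0, 0, 1, 2, 2, 2, 2, 3, 3, 4, 4
  R[5]: 0, 1, 1, 2, 3, 3, 3, 3, 4, 4, 5, 5
  R[6]: 0, 1, 1, 2, 3, 3, 3, 3, 4, 5, 6, 6
  R[7]: 0, 1, 1, 2, 3, 4, 4, 4, 5, 6, 7, 7
  R[8]: 1, 2, 2, 3, 4, 5, 5, 5, 6, 7, 8, 8
  R[9]: 1, 2, 3, 4, 5, 6, 6, 6, 7, 8, 9, 9
  R[10]: 1, 2, 3, 4, 5, 6, 6, 7, 8, 9, 10, 10
  R[11]: 1, 2, 3, 4, 5, 6, 6, 7, 8, 9, 10, 11
  R[12]: 1, 2, 3, 4, 5, 6, 7, 8, 9, 10, 11, 12

giving w = (11, 9, 4, 5, 2, 10, 6, 1, 3, 8, 12, 7) via Δ²R.

7 SE-corners of the 34-cell Rothe diagram give Ess(w):

[(1, 10, 0), (2, 8, 0), (4, 3, 0), (6, 8, 3), (7, 1, 0), (7, 3, 1), (11, 7, 6)]
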